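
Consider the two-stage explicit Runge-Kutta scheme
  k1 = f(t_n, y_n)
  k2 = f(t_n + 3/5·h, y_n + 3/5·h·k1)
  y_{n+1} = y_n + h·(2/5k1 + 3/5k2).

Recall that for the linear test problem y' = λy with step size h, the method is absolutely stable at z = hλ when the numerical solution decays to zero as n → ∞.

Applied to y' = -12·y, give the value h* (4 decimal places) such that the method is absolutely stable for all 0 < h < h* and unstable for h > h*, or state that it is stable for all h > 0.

Test eqn y'=λy, z=hλ:
  k1=λy_n ⇒ h·k1=z·y_n;  k2=λ(1+3/5z)y_n ⇒ h·k2=z(1+3/5z)y_n
  y_{n+1}/y_n = 1 + 2/5z + 3/5z(1+3/5z) = 1 + z + 9/25z²
  so R(z) = 1 + z + 9/25z².

Boundary: |R(x)|=1, x<0.
x=-0.82: |R|=0.4221
R=1: x+9/25x²=0 ⇒ x=−25/9=-2.7778; min R=1−1/(4·9/25)=0.3056>−1
Confirm numerically:
  x=-2.708: |R|=0.93198 <1
  x=-2.401: |R|=0.67433 <1
  x=-2.119: |R|=0.49746 <1
  x=-3.298: |R|=1.61765 >1
  x=-2.941: |R|=1.17281 >1
Interval (-2.7778, 0).

(-2.7778,0); λ=-12 ⇒ h* = (25/9)/12 = 0.2315.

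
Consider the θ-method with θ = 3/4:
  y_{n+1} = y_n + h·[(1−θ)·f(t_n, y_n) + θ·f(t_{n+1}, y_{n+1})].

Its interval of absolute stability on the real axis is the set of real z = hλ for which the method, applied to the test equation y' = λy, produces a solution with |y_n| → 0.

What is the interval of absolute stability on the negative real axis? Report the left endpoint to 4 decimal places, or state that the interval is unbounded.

On y'=λy, z=hλ:
  y_{n+1} = y_n + z·[1/4·y_n + 3/4·y_{n+1}] ⇒ (1 − 3/4z)y_{n+1} = (1 + 1/4z)y_n
  Hence R(z) = (1 + 1/4z)/(1 − 3/4z).

Find x<0 with |R(x)|<1.
x=-0.92: |R|=0.4556
x=-2: |R|=0.2000
x=-10: |R|=0.1765
x=-100: |R|=0.3158
θ=3/4≥1/2 ⇒ |1+1/4x|<|1−3/4x| ∀x<0 ⇒ unbounded interval.

(−∞, 0) — no finite endpoint.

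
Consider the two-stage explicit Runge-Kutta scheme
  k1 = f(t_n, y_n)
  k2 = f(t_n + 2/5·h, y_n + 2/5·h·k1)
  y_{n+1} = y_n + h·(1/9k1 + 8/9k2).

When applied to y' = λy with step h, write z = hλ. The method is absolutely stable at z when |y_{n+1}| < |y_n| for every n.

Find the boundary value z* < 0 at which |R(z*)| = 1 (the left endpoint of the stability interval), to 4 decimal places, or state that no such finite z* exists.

Test eqn y'=λy, z=hλ:
  k1=λy_n ⇒ h·k1=z·y_n;  k2=λ(1+2/5z)y_n ⇒ h·k2=z(1+2/5z)y_n
  y_{n+1}/y_n = 1 + 1/9z + 8/9z(1+2/5z) = 1 + z + 16/45z²
  Hence R(z) = 1 + z + 16/45z².

Boundary: |R(x)|=1, x<0.
x=-1.29: |R|=0.3017
R=1: x+16/45x²=0 ⇒ x=−45/16=-2.8125; min R=1−1/(4·16/45)=0.2969>−1
Confirm numerically:
  x=-1.896: |R|=0.38216 <1
  x=-1.790: |R|=0.34924 <1
  x=-1.207: |R|=0.31099 <1
  x=-1.168: |R|=0.31706 <1
  x=-3.191: |R|=1.42944 >1
  x=-3.059: |R|=1.26810 >1
So |R|<1 on (-2.8125, 0).

z* = -2.8125.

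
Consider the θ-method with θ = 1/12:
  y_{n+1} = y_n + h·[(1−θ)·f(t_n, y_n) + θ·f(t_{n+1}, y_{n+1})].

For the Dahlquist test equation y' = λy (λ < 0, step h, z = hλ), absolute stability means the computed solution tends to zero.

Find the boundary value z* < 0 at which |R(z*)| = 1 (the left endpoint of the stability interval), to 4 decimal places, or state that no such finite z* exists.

left endpoint -2.4000.

Set f=λy, z=hλ:
  y_{n+1} = y_n + z·[11/12·y_n + 1/12·y_{n+1}] ⇒ (1 − 1/12z)y_{n+1} = (1 + 11/12z)y_n
  Hence R(z) = (1 + 11/12z)/(1 − 1/12z).

Need |R(x)|<1, x<0.
x=-0.77: |R|=0.2764
R=−1: 1+11/12x = −1+1/12x ⇒ -5/6x=2 ⇒ x=2/(-5/6)=-2.4000
Confirm numerically:
  x=-2.168: |R|=0.83625 <1
  x=-2.093: |R|=0.78216 <1
  x=-1.845: |R|=0.59913 <1
  x=-1.517: |R|=0.34675 <1
  x=-2.865: |R|=1.31282 >1
  x=-2.666: |R|=1.18137 >1
  x=-2.526: |R|=1.08674 >1
Stable set (-2.4000, 0).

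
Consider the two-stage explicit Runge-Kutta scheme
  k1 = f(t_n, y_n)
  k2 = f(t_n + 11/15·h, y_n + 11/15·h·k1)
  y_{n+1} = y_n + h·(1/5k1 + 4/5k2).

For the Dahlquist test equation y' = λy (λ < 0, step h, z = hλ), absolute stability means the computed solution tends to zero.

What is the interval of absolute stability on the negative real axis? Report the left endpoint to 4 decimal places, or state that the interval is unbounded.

With y'=λy (z=hλ):
  k1=λy_n ⇒ h·k1=z·y_n;  k2=λ(1+11/15z)y_n ⇒ h·k2=z(1+11/15z)y_n
  y_{n+1}/y_n = 1 + 1/5z + 4/5z(1+11/15z) = 1 + z + 44/75z²
  Hence R(z) = 1 + z + 44/75z².

Need |R(x)|<1, x<0.
x=-1.21: |R|=0.6489
R=1: x+44/75x²=0 ⇒ x=−75/44=-1.7045; min R=1−1/(4·44/75)=0.5739>−1
Confirm numerically:
  x=-1.460: |R|=0.79054 <1
  x=-1.325: |R|=0.70497 <1
  x=-0.817: |R|=0.57459 <1
  x=-2.019: |R|=1.37247 >1
  x=-1.755: |R|=1.05195 >1
Stable set (-1.7045, 0).

z∈(-1.7045,0).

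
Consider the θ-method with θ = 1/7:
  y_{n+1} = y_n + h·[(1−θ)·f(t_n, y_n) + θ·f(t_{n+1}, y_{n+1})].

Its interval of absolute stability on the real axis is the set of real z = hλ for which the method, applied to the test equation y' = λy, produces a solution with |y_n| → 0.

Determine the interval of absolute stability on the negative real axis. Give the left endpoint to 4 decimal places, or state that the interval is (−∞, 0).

Set f=λy, z=hλ:
  y_{n+1} = y_n + z·[6/7·y_n + 1/7·y_{n+1}] ⇒ (1 − 1/7z)y_{n+1} = (1 + 6/7z)y_n
  Hence R(z) = (1 + 6/7z)/(1 − 1/7z).

Need |R(x)|<1, x<0.
x=-1.24: |R|=0.0534
R=−1: 1+6/7x = −1+1/7x ⇒ -5/7x=2 ⇒ x=2/(-5/7)=-2.8000
Confirm numerically:
  x=-1.922: |R|=0.50796 <1
  x=-1.514: |R|=0.24477 <1
  x=-1.504: |R|=0.23801 <1
  x=-1.467: |R|=0.21283 <1
  x=-3.126: |R|=1.16097 >1
  x=-3.115: |R|=1.15571 >1
  x=-3.078: |R|=1.13792 >1
So |R|<1 on (-2.8000, 0).

z∈(-2.8000,0).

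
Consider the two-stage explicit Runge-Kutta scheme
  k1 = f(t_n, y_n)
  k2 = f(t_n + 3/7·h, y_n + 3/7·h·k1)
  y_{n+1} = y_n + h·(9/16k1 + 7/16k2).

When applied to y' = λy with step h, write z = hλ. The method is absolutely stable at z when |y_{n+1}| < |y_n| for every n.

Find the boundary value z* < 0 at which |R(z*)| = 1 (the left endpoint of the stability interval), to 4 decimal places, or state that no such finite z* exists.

Test eqn y'=λy, z=hλ:
  k1=λy_n ⇒ h·k1=z·y_n;  k2=λ(1+3/7z)y_n ⇒ h·k2=z(1+3/7z)y_n
  y_{n+1}/y_n = 1 + 9/16z + 7/16z(1+3/7z) = 1 + z + 3/16z²
  ⇒ R(z) = 1 + z + 3/16z².

Need |R(x)|<1, x<0.
x=-0.51: |R|=0.5388
R=1: x+3/16x²=0 ⇒ x=−16/3=-5.3333; min R=1−1/(4·3/16)=-0.3333>−1
Confirm numerically:
  x=-3.658: |R|=0.14907 <1
  x=-3.148: |R|=0.28989 <1
  x=-2.518: |R|=0.32919 <1
  x=-2.168: |R|=0.28671 <1
  x=-5.477: |R|=1.14754 >1
  x=-5.429: |R|=1.09738 >1
Interval (-5.3333, 0).

z* = -5.3333.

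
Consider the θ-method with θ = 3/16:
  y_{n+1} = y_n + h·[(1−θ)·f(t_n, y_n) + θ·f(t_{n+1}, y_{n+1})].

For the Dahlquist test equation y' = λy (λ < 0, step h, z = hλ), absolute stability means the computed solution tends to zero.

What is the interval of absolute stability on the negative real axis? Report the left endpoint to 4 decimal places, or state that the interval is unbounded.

Set f=λy, z=hλ:
  y_{n+1} = y_n + z·[13/16·y_n + 3/16·y_{n+1}] ⇒ (1 − 3/16z)y_{n+1} = (1 + 13/16z)y_n
  ⇒ R(z) = (1 + 13/16z)/(1 − 3/16z).

Solve |R(x)|<1 on ℝ⁻.
x=-1.49: |R|=0.1646
R=−1: 1+13/16x = −1+3/16x ⇒ -5/8x=2 ⇒ x=2/(-5/8)=-3.2000
Confirm numerically:
  x=-2.199: |R|=0.55702 <1
  x=-2.073: |R|=0.49278 <1
  x=-1.818: |R|=0.35583 <1
  x=-3.779: |R|=1.21180 >1
  x=-3.321: |R|=1.04660 >1
  x=-3.304: |R|=1.04014 >1
Interval (-3.2000, 0).

(-3.2000, 0).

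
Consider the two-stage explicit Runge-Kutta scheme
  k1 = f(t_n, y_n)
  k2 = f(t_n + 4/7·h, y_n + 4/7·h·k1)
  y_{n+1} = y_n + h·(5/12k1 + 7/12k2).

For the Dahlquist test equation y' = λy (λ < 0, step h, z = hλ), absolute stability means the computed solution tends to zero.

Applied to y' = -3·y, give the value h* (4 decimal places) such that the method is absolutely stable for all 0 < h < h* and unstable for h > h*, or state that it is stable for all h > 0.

(-3.0000,0); λ=-3 ⇒ h* = (3)/3 = 1.0000.

On y'=λy, z=hλ:
  k1=λy_n ⇒ h·k1=z·y_n;  k2=λ(1+4/7z)y_n ⇒ h·k2=z(1+4/7z)y_n
  y_{n+1}/y_n = 1 + 5/12z + 7/12z(1+4/7z) = 1 + z + 1/3z²
  Hence R(z) = 1 + z + 1/3z².

Solve |R(x)|<1 on ℝ⁻.
x=-1.43: |R|=0.2516
R=1: x+1/3x²=0 ⇒ x=−3=-3.0000; min R=1−1/(4·1/3)=0.2500>−1
Confirm numerically:
  x=-2.764: |R|=0.78257 <1
  x=-2.704: |R|=0.73321 <1
  x=-2.458: |R|=0.55592 <1
  x=-2.027: |R|=0.34258 <1
  x=-3.313: |R|=1.34566 >1
  x=-3.036: |R|=1.03643 >1
Stable set (-3.0000, 0).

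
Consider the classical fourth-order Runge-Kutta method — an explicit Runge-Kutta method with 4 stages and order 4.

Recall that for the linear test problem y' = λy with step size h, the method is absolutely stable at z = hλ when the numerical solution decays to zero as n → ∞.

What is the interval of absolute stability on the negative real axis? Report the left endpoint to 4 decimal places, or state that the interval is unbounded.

With y'=λy (z=hλ):
  order 4, 4-stage ⇒ R(z)=1+z+z^2/2+z^3/6+z^4/24
  (e.g. R(-1.37)=0.28667, |R|=0.28667)

Need |R(x)|<1, x<0.
x=-1.37: |R|=0.2867
|R(-2.99)|=1.3551 |R(-2.82)|=1.0536 |R(-0.78)|=0.4605
Bisect:
  x_lo=-3.4687 |R|=2.6232  x_hi=-0.1522 |R|=0.8588
  mid=-1.81042 |R|=0.28703 →hi
  mid=-2.63954 |R|=0.80159 →hi
  mid=-3.05410 |R|=1.48692 →lo
  mid=-2.84682 |R|=1.09680 →lo
  mid=-2.74318 |R|=0.93834 →hi
  mid=-2.79500 |R|=1.01474 →lo
  mid=-2.76909 |R|=0.97585 →hi
  mid=-2.78205 |R|=0.99512 →hi
  mid=-2.78853 |R|=1.00488 →lo
  ...
  [-2.78549,-2.78529] ⇒ x*=-2.7853
Interval (-2.7853, 0).

z∈(-2.7853,0).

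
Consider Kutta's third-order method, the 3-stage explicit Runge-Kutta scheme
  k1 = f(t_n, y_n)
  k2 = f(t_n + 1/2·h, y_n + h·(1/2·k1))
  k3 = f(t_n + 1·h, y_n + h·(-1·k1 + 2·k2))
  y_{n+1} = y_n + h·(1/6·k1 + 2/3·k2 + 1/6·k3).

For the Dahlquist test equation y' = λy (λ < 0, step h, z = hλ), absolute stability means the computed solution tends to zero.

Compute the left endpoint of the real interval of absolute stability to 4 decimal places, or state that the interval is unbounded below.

left endpoint -2.5127.

Set f=λy, z=hλ:
  order 3, 3-stage ⇒ R(z)=1+z+z^2/2+z^3/6
  (e.g. R(-1.16)=0.25265, |R|=0.25265)

Boundary: |R(x)|=1, x<0.
x=-1.16: |R|=0.2527
|R(-2.84)|=1.6249 |R(-1.29)|=0.1843 |R(-0.72)|=0.4770
Bisect:
  x_lo=-2.9225 |R|=1.8122  x_hi=-0.0963 |R|=0.9082
  mid=-1.50938 |R|=0.05661 →hi
  mid=-2.21594 |R|=0.57427 →hi
  mid=-2.56922 |R|=1.09529 →lo
  mid=-2.39258 |R|=0.81305 →hi
  mid=-2.48090 |R|=0.94840 →hi
  mid=-2.52506 |R|=1.02036 →lo
  mid=-2.50298 |R|=0.98401 →hi
  mid=-2.51402 |R|=1.00209 →lo
  mid=-2.50850 |R|=0.99303 →hi
  ...
  [-2.51281,-2.51264] ⇒ x*=-2.5127
Stable set (-2.5127, 0).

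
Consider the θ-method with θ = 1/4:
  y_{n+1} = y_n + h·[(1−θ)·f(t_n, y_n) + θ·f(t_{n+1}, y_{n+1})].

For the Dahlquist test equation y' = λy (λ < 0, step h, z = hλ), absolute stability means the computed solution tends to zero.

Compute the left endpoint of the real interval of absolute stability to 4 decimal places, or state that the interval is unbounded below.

left endpoint -4.0000.

With y'=λy (z=hλ):
  y_{n+1} = y_n + z·[3/4·y_n + 1/4·y_{n+1}] ⇒ (1 − 1/4z)y_{n+1} = (1 + 3/4z)y_n
  R(z) = (1 + 3/4z)/(1 − 1/4z).

Solve |R(x)|<1 on ℝ⁻.
x=-0.8: |R|=0.3333
R=−1: 1+3/4x = −1+1/4x ⇒ -1/2x=2 ⇒ x=2/(-1/2)=-4.0000
Confirm numerically:
  x=-3.646: |R|=0.90740 <1
  x=-2.555: |R|=0.55912 <1
  x=-2.322: |R|=0.46916 <1
  x=-4.353: |R|=1.08452 >1
  x=-4.087: |R|=1.02152 >1
  x=-4.066: |R|=1.01636 >1
So |R|<1 on (-4.0000, 0).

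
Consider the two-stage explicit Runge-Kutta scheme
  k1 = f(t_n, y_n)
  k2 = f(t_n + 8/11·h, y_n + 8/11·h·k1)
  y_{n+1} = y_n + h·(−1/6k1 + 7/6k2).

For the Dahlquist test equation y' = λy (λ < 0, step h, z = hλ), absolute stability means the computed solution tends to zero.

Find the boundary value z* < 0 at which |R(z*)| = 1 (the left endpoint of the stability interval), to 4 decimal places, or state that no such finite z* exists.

Test eqn y'=λy, z=hλ:
  k1=λy_n ⇒ h·k1=z·y_n;  k2=λ(1+8/11z)y_n ⇒ h·k2=z(1+8/11z)y_n
  y_{n+1}/y_n = 1 − 1/6z + 7/6z(1+8/11z) = 1 + z + 28/33z²
  Hence R(z) = 1 + z + 28/33z².

Find x<0 with |R(x)|<1.
x=-0.48: |R|=0.7155
R=1: x+28/33x²=0 ⇒ x=−33/28=-1.1786; min R=1−1/(4·28/33)=0.7054>−1
Confirm numerically:
  x=-1.077: |R|=0.90718 <1
  x=-1.075: |R|=0.90553 <1
  x=-0.628: |R|=0.70663 <1
  x=-1.762: |R|=1.87224 >1
  x=-1.705: |R|=1.76157 >1
So |R|<1 on (-1.1786, 0).

z* = -1.1786.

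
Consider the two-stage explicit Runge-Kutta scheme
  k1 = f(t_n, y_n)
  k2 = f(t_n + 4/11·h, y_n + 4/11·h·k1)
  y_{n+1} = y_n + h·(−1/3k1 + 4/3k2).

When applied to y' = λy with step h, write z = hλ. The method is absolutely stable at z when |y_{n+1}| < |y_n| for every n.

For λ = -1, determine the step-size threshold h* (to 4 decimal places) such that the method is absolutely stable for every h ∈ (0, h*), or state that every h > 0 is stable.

Test eqn y'=λy, z=hλ:
  k1=λy_n ⇒ h·k1=z·y_n;  k2=λ(1+4/11z)y_n ⇒ h·k2=z(1+4/11z)y_n
  y_{n+1}/y_n = 1 − 1/3z + 4/3z(1+4/11z) = 1 + z + 16/33z²
  Hence R(z) = 1 + z + 16/33z².

Solve |R(x)|<1 on ℝ⁻.
x=-1.04: |R|=0.4844
R=1: x+16/33x²=0 ⇒ x=−33/16=-2.0625; min R=1−1/(4·16/33)=0.4844>−1
Confirm numerically:
  x=-1.907: |R|=0.85622 <1
  x=-1.511: |R|=0.59597 <1
  x=-1.046: |R|=0.48448 <1
  x=-0.987: |R|=0.48532 <1
  x=-2.292: |R|=1.25504 >1
  x=-2.208: |R|=1.15576 >1
  x=-2.122: |R|=1.06122 >1
Stable set (-2.0625, 0).

(-2.0625,0); λ=-1 ⇒ h* = (33/16)/1 = 2.0625.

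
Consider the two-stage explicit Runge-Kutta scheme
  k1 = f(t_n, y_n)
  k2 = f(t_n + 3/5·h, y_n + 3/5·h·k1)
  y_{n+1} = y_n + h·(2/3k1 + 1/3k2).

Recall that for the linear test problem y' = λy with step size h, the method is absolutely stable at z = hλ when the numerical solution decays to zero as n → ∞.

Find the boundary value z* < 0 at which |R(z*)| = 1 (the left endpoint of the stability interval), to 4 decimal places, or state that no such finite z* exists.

On y'=λy, z=hλ:
  k1=λy_n ⇒ h·k1=z·y_n;  k2=λ(1+3/5z)y_n ⇒ h·k2=z(1+3/5z)y_n
  y_{n+1}/y_n = 1 + 2/3z + 1/3z(1+3/5z) = 1 + z + 1/5z²
  so R(z) = 1 + z + 1/5z².

Solve |R(x)|<1 on ℝ⁻.
x=-0.87: |R|=0.2814
R=1: x+1/5x²=0 ⇒ x=−5=-5.0000; min R=1−1/(4·1/5)=-0.2500>−1
Confirm numerically:
  x=-3.615: |R|=0.00135 <1
  x=-3.293: |R|=0.12423 <1
  x=-3.129: |R|=0.17087 <1
  x=-5.537: |R|=1.59467 >1
  x=-5.536: |R|=1.59346 >1
  x=-5.366: |R|=1.39279 >1
Interval (-5.0000, 0).

left endpoint -5.0000.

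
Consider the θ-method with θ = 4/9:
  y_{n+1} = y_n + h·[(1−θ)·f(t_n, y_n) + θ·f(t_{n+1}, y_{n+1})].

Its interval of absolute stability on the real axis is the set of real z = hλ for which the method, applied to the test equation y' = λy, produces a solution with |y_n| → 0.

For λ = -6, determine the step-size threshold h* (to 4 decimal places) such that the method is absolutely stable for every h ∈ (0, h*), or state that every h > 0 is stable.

(-18.0000,0); λ=-6 ⇒ h* = (18)/6 = 3.0000.

Set f=λy, z=hλ:
  y_{n+1} = y_n + z·[5/9·y_n + 4/9·y_{n+1}] ⇒ (1 − 4/9z)y_{n+1} = (1 + 5/9z)y_n
  ⇒ R(z) = (1 + 5/9z)/(1 − 4/9z).

Need |R(x)|<1, x<0.
x=-1.12: |R|=0.2522
R=−1: 1+5/9x = −1+4/9x ⇒ -1/9x=2 ⇒ x=2/(-1/9)=-18.0000
Confirm numerically:
  x=-16.665: |R|=0.98236 <1
  x=-15.617: |R|=0.96666 <1
  x=-12.774: |R|=0.91304 <1
  x=-11.410: |R|=0.87939 <1
  x=-18.575: |R|=1.00690 >1
  x=-18.569: |R|=1.00683 >1
Stable set (-18.0000, 0).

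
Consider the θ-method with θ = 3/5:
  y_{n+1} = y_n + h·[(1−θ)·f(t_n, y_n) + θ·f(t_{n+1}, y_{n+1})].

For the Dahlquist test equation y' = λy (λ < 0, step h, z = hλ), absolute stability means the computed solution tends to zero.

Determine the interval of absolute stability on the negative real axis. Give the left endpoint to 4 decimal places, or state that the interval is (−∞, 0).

interval (−∞, 0).

On y'=λy, z=hλ:
  y_{n+1} = y_n + z·[2/5·y_n + 3/5·y_{n+1}] ⇒ (1 − 3/5z)y_{n+1} = (1 + 2/5z)y_n
  so R(z) = (1 + 2/5z)/(1 − 3/5z).

Find x<0 with |R(x)|<1.
x=-0.96: |R|=0.3909
x=-2: |R|=0.0909
x=-10: |R|=0.4286
x=-100: |R|=0.6393
θ=3/5≥1/2 ⇒ |1+2/5x|<|1−3/5x| ∀x<0 ⇒ stable on all of ℝ⁻.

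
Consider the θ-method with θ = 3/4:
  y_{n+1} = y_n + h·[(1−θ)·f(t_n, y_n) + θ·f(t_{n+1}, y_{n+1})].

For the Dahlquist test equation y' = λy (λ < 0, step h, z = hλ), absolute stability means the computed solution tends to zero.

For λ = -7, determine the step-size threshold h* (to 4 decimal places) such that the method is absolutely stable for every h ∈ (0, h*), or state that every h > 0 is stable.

Test eqn y'=λy, z=hλ:
  y_{n+1} = y_n + z·[1/4·y_n + 3/4·y_{n+1}] ⇒ (1 − 3/4z)y_{n+1} = (1 + 1/4z)y_n
  ⇒ R(z) = (1 + 1/4z)/(1 − 3/4z).

Boundary: |R(x)|=1, x<0.
x=-1.59: |R|=0.2748
x=-2: |R|=0.2000
x=-10: |R|=0.1765
x=-100: |R|=0.3158
θ=3/4≥1/2 ⇒ |1+1/4x|<|1−3/4x| ∀x<0 ⇒ stable on all of ℝ⁻.

(−∞, 0) — no finite endpoint. Any h>0 works for λ=-7.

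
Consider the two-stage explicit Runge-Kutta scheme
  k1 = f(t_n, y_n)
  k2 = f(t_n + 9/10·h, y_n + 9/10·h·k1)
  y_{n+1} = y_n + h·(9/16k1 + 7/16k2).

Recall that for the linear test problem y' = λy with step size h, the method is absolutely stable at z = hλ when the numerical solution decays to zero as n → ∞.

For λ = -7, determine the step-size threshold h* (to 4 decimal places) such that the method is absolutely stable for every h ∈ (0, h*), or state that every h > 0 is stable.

On y'=λy, z=hλ:
  k1=λy_n ⇒ h·k1=z·y_n;  k2=λ(1+9/10z)y_n ⇒ h·k2=z(1+9/10z)y_n
  y_{n+1}/y_n = 1 + 9/16z + 7/16z(1+9/10z) = 1 + z + 63/160z²
  R(z) = 1 + z + 63/160z².

Solve |R(x)|<1 on ℝ⁻.
x=-1.79: |R|=0.4716
R=1: x+63/160x²=0 ⇒ x=−160/63=-2.5397; min R=1−1/(4·63/160)=0.3651>−1
Confirm numerically:
  x=-1.633: |R|=0.41701 <1
  x=-1.354: |R|=0.36787 <1
  x=-1.207: |R|=0.36663 <1
  x=-1.068: |R|=0.38112 <1
  x=-3.128: |R|=1.72460 >1
  x=-2.862: |R|=1.36322 >1
Stable set (-2.5397, 0).

(-2.5397,0); λ=-7 ⇒ h* = (160/63)/7 = 0.3628.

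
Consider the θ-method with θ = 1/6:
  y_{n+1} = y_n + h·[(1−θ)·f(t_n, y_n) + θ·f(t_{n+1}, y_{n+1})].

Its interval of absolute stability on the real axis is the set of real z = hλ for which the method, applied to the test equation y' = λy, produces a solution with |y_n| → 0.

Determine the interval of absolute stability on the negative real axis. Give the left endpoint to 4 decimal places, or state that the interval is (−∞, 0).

z∈(-3.0000,0).

On y'=λy, z=hλ:
  y_{n+1} = y_n + z·[5/6·y_n + 1/6·y_{n+1}] ⇒ (1 − 1/6z)y_{n+1} = (1 + 5/6z)y_n
  ⇒ R(z) = (1 + 5/6z)/(1 − 1/6z).

Need |R(x)|<1, x<0.
x=-0.36: |R|=0.6604
R=−1: 1+5/6x = −1+1/6x ⇒ -2/3x=2 ⇒ x=2/(-2/3)=-3.0000
Confirm numerically:
  x=-2.937: |R|=0.97180 <1
  x=-2.921: |R|=0.96458 <1
  x=-2.721: |R|=0.87203 <1
  x=-2.473: |R|=0.75121 <1
  x=-3.310: |R|=1.13319 >1
  x=-3.042: |R|=1.01858 >1
So |R|<1 on (-3.0000, 0).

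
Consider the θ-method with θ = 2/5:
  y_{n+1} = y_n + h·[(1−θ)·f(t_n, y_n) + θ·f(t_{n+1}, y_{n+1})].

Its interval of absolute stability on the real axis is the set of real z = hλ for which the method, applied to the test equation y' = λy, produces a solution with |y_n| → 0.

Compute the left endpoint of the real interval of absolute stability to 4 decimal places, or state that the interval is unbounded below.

Test eqn y'=λy, z=hλ:
  y_{n+1} = y_n + z·[3/5·y_n + 2/5·y_{n+1}] ⇒ (1 − 2/5z)y_{n+1} = (1 + 3/5z)y_n
  R(z) = (1 + 3/5z)/(1 − 2/5z).

Find x<0 with |R(x)|<1.
x=-1.58: |R|=0.0319
R=−1: 1+3/5x = −1+2/5x ⇒ -1/5x=2 ⇒ x=2/(-1/5)=-10.0000
Confirm numerically:
  x=-7.843: |R|=0.89573 <1
  x=-6.695: |R|=0.82028 <1
  x=-4.183: |R|=0.56479 <1
  x=-10.575: |R|=1.02199 >1
  x=-10.338: |R|=1.01316 >1
Interval (-10.0000, 0).

z* = -10.0000.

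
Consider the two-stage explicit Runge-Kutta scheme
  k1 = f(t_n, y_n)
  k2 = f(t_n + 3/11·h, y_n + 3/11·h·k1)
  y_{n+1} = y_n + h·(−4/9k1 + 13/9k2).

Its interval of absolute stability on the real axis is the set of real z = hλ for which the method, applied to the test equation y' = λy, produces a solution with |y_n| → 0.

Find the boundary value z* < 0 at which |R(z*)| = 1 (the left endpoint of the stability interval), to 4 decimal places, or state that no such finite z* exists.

z* = -2.5385.

With y'=λy (z=hλ):
  k1=λy_n ⇒ h·k1=z·y_n;  k2=λ(1+3/11z)y_n ⇒ h·k2=z(1+3/11z)y_n
  y_{n+1}/y_n = 1 − 4/9z + 13/9z(1+3/11z) = 1 + z + 13/33z²
  ⇒ R(z) = 1 + z + 13/33z².

Boundary: |R(x)|=1, x<0.
x=-1.06: |R|=0.3826
R=1: x+13/33x²=0 ⇒ x=−33/13=-2.5385; min R=1−1/(4·13/33)=0.3654>−1
Confirm numerically:
  x=-2.122: |R|=0.65186 <1
  x=-1.231: |R|=0.36596 <1
  x=-1.225: |R|=0.36616 <1
  x=-1.035: |R|=0.38700 <1
  x=-2.850: |R|=1.34977 >1
  x=-2.573: |R|=1.03501 >1
So |R|<1 on (-2.5385, 0).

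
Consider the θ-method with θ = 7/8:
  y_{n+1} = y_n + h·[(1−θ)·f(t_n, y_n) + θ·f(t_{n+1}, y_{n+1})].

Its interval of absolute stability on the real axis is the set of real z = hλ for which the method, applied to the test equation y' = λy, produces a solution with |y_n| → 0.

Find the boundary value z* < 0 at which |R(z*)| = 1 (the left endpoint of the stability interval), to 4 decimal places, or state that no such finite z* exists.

(−∞, 0) — no finite endpoint.

On y'=λy, z=hλ:
  y_{n+1} = y_n + z·[1/8·y_n + 7/8·y_{n+1}] ⇒ (1 − 7/8z)y_{n+1} = (1 + 1/8z)y_n
  Hence R(z) = (1 + 1/8z)/(1 − 7/8z).

Boundary: |R(x)|=1, x<0.
x=-0.74: |R|=0.5508
x=-2: |R|=0.2727
x=-10: |R|=0.0256
x=-100: |R|=0.1299
θ=7/8≥1/2 ⇒ |1+1/8x|<|1−7/8x| ∀x<0 ⇒ stable on all of ℝ⁻.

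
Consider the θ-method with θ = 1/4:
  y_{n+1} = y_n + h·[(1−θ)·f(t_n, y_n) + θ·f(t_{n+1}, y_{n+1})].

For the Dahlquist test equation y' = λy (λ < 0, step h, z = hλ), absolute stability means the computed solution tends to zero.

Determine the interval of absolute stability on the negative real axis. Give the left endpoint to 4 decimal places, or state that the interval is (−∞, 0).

z∈(-4.0000,0).

With y'=λy (z=hλ):
  y_{n+1} = y_n + z·[3/4·y_n + 1/4·y_{n+1}] ⇒ (1 − 1/4z)y_{n+1} = (1 + 3/4z)y_n
  ⇒ R(z) = (1 + 3/4z)/(1 − 1/4z).

Boundary: |R(x)|=1, x<0.
x=-0.6: |R|=0.4783
R=−1: 1+3/4x = −1+1/4x ⇒ -1/2x=2 ⇒ x=2/(-1/2)=-4.0000
Confirm numerically:
  x=-3.581: |R|=0.88946 <1
  x=-2.933: |R|=0.69220 <1
  x=-1.987: |R|=0.32754 <1
  x=-4.423: |R|=1.10044 >1
  x=-4.294: |R|=1.07089 >1
  x=-4.020: |R|=1.00499 >1
Stable set (-4.0000, 0).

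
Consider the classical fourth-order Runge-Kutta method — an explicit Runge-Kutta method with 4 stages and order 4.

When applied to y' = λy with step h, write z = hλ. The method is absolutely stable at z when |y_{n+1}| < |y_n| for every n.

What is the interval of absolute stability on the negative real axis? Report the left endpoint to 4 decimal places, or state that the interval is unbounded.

(-2.7853, 0).

On y'=λy, z=hλ:
  order 4, 4-stage ⇒ R(z)=1+z+z^2/2+z^3/6+z^4/24
  (e.g. R(-1.17)=0.32559, |R|=0.32559)

Solve |R(x)|<1 on ℝ⁻.
x=-1.17: |R|=0.3256
|R(-2.64)|=0.8021 |R(-1.39)|=0.2840 |R(-1.25)|=0.3075
Bisect:
  x_lo=-3.3998 |R|=2.3967  x_hi=-0.1499 |R|=0.8608
  mid=-1.77482 |R|=0.28183 →hi
  mid=-2.58729 |R|=0.74027 →hi
  mid=-2.99353 |R|=1.36211 →lo
  mid=-2.79041 |R|=1.00774 →lo
  mid=-2.68885 |R|=0.86407 →hi
  mid=-2.73963 |R|=0.93331 →hi
  mid=-2.76502 |R|=0.96986 →hi
  mid=-2.77772 |R|=0.98863 →hi
  ...
  [-2.78545,-2.78525] ⇒ x*=-2.7853
Interval (-2.7853, 0).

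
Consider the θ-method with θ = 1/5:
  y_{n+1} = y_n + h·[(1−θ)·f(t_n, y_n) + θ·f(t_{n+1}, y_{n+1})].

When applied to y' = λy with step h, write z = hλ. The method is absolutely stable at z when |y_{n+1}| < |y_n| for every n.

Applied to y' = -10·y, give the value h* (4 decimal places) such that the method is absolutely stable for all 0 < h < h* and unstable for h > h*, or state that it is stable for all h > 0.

(-3.3333,0); λ=-10 ⇒ h* = (10/3)/10 = 0.3333.

Set f=λy, z=hλ:
  y_{n+1} = y_n + z·[4/5·y_n + 1/5·y_{n+1}] ⇒ (1 − 1/5z)y_{n+1} = (1 + 4/5z)y_n
  Hence R(z) = (1 + 4/5z)/(1 − 1/5z).

Solve |R(x)|<1 on ℝ⁻.
x=-1.31: |R|=0.0380
R=−1: 1+4/5x = −1+1/5x ⇒ -3/5x=2 ⇒ x=2/(-3/5)=-3.3333
Confirm numerically:
  x=-2.699: |R|=0.75283 <1
  x=-1.932: |R|=0.39354 <1
  x=-1.884: |R|=0.36839 <1
  x=-1.645: |R|=0.23777 <1
  x=-3.600: |R|=1.09302 >1
  x=-3.489: |R|=1.05501 >1
  x=-3.457: |R|=1.04387 >1
Stable set (-3.3333, 0).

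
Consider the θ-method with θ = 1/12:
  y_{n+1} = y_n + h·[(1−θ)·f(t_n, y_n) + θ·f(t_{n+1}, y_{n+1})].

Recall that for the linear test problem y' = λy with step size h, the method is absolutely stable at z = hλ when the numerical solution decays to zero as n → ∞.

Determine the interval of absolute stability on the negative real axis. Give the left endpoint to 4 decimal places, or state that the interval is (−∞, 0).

Set f=λy, z=hλ:
  y_{n+1} = y_n + z·[11/12·y_n + 1/12·y_{n+1}] ⇒ (1 − 1/12z)y_{n+1} = (1 + 11/12z)y_n
  so R(z) = (1 + 11/12z)/(1 − 1/12z).

Boundary: |R(x)|=1, x<0.
x=-0.61: |R|=0.4195
R=−1: 1+11/12x = −1+1/12x ⇒ -5/6x=2 ⇒ x=2/(-5/6)=-2.4000
Confirm numerically:
  x=-2.027: |R|=0.73408 <1
  x=-1.515: |R|=0.34517 <1
  x=-1.198: |R|=0.08926 <1
  x=-2.841: |R|=1.29715 >1
  x=-2.534: |R|=1.09220 >1
So |R|<1 on (-2.4000, 0).

(-2.4000, 0).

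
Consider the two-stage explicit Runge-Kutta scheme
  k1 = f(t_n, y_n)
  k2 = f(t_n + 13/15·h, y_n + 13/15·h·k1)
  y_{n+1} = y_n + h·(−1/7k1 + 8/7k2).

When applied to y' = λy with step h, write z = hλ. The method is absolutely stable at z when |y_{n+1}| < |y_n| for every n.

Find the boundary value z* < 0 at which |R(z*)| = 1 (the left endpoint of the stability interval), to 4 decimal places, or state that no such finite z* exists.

left endpoint -1.0096.

With y'=λy (z=hλ):
  k1=λy_n ⇒ h·k1=z·y_n;  k2=λ(1+13/15z)y_n ⇒ h·k2=z(1+13/15z)y_n
  y_{n+1}/y_n = 1 − 1/7z + 8/7z(1+13/15z) = 1 + z + 104/105z²
  Hence R(z) = 1 + z + 104/105z².

Need |R(x)|<1, x<0.
x=-1.42: |R|=1.5772
R=1: x+104/105x²=0 ⇒ x=−105/104=-1.0096; min R=1−1/(4·104/105)=0.7476>−1
Confirm numerically:
  x=-0.678: |R|=0.77731 <1
  x=-0.455: |R|=0.75005 <1
  x=-0.448: |R|=0.75079 <1
  x=-1.484: |R|=1.69728 >1
  x=-1.284: |R|=1.34895 >1
  x=-1.101: |R|=1.09966 >1
Interval (-1.0096, 0).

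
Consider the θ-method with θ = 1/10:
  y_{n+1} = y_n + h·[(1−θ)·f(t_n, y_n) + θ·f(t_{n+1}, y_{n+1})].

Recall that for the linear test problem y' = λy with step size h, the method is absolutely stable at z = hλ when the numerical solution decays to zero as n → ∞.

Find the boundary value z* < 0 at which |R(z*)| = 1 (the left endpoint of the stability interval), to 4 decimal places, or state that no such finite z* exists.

Test eqn y'=λy, z=hλ:
  y_{n+1} = y_n + z·[9/10·y_n + 1/10·y_{n+1}] ⇒ (1 − 1/10z)y_{n+1} = (1 + 9/10z)y_n
  so R(z) = (1 + 9/10z)/(1 − 1/10z).

Boundary: |R(x)|=1, x<0.
x=-0.96: |R|=0.1241
R=−1: 1+9/10x = −1+1/10x ⇒ -4/5x=2 ⇒ x=2/(-4/5)=-2.5000
Confirm numerically:
  x=-1.886: |R|=0.58674 <1
  x=-1.872: |R|=0.57682 <1
  x=-1.731: |R|=0.47558 <1
  x=-1.372: |R|=0.20647 <1
  x=-2.917: |R|=1.25826 >1
  x=-2.751: |R|=1.15748 >1
  x=-2.696: |R|=1.12350 >1
So |R|<1 on (-2.5000, 0).

left endpoint -2.5000.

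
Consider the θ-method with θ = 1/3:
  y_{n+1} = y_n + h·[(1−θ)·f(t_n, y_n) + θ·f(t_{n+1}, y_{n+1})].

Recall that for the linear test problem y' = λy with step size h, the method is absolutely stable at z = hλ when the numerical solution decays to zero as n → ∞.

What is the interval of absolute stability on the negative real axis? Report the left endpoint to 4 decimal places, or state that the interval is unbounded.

z∈(-6.0000,0).

Test eqn y'=λy, z=hλ:
  y_{n+1} = y_n + z·[2/3·y_n + 1/3·y_{n+1}] ⇒ (1 − 1/3z)y_{n+1} = (1 + 2/3z)y_n
  R(z) = (1 + 2/3z)/(1 − 1/3z).

Solve |R(x)|<1 on ℝ⁻.
x=-1.22: |R|=0.1327
R=−1: 1+2/3x = −1+1/3x ⇒ -1/3x=2 ⇒ x=2/(-1/3)=-6.0000
Confirm numerically:
  x=-5.206: |R|=0.90324 <1
  x=-4.403: |R|=0.78428 <1
  x=-3.664: |R|=0.64946 <1
  x=-2.806: |R|=0.44988 <1
  x=-6.598: |R|=1.06230 >1
  x=-6.183: |R|=1.01993 >1
  x=-6.122: |R|=1.01337 >1
Stable set (-6.0000, 0).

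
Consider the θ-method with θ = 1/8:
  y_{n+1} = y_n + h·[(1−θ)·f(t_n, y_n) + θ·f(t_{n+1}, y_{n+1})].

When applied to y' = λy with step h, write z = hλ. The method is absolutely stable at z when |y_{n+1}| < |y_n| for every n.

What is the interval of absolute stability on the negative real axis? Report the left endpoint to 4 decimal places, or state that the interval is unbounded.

Set f=λy, z=hλ:
  y_{n+1} = y_n + z·[7/8·y_n + 1/8·y_{n+1}] ⇒ (1 − 1/8z)y_{n+1} = (1 + 7/8z)y_n
  Hence R(z) = (1 + 7/8z)/(1 − 1/8z).

Boundary: |R(x)|=1, x<0.
x=-0.75: |R|=0.3143
R=−1: 1+7/8x = −1+1/8x ⇒ -3/4x=2 ⇒ x=2/(-3/4)=-2.6667
Confirm numerically:
  x=-2.611: |R|=0.96852 <1
  x=-2.351: |R|=0.81702 <1
  x=-1.965: |R|=0.57752 <1
  x=-1.502: |R|=0.26458 <1
  x=-3.244: |R|=1.30808 >1
  x=-2.860: |R|=1.10681 >1
So |R|<1 on (-2.6667, 0).

(-2.6667, 0).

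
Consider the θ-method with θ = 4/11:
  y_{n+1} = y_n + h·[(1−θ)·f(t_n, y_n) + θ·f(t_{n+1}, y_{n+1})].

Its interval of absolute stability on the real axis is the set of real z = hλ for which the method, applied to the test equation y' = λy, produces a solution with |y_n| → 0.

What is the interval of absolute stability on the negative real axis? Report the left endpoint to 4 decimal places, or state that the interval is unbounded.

On y'=λy, z=hλ:
  y_{n+1} = y_n + z·[7/11·y_n + 4/11·y_{n+1}] ⇒ (1 − 4/11z)y_{n+1} = (1 + 7/11z)y_n
  ⇒ R(z) = (1 + 7/11z)/(1 − 4/11z).

Boundary: |R(x)|=1, x<0.
x=-1.56: |R|=0.0046
R=−1: 1+7/11x = −1+4/11x ⇒ -3/11x=2 ⇒ x=2/(-3/11)=-7.3333
Confirm numerically:
  x=-5.704: |R|=0.85545 <1
  x=-5.609: |R|=0.84529 <1
  x=-5.606: |R|=0.84496 <1
  x=-2.940: |R|=0.42091 <1
  x=-7.621: |R|=1.02080 >1
  x=-7.501: |R|=1.01227 >1
So |R|<1 on (-7.3333, 0).

(-7.3333, 0).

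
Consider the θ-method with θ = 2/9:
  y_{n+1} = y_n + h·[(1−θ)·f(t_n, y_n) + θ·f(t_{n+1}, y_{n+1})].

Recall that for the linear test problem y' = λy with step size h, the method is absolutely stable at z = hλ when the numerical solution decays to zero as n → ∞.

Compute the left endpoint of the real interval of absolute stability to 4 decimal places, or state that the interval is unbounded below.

Test eqn y'=λy, z=hλ:
  y_{n+1} = y_n + z·[7/9·y_n + 2/9·y_{n+1}] ⇒ (1 − 2/9z)y_{n+1} = (1 + 7/9z)y_n
  so R(z) = (1 + 7/9z)/(1 − 2/9z).

Need |R(x)|<1, x<0.
x=-1.58: |R|=0.1694
R=−1: 1+7/9x = −1+2/9x ⇒ -5/9x=2 ⇒ x=2/(-5/9)=-3.6000
Confirm numerically:
  x=-3.395: |R|=0.93509 <1
  x=-2.756: |R|=0.70921 <1
  x=-2.369: |R|=0.55197 <1
  x=-3.851: |R|=1.07514 >1
  x=-3.735: |R|=1.04098 >1
Interval (-3.6000, 0).

left endpoint -3.6000.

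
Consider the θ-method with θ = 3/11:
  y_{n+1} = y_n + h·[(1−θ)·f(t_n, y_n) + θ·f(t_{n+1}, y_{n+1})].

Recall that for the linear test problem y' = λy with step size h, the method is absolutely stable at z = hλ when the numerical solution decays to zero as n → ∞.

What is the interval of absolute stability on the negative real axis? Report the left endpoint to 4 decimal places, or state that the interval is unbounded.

(-4.4000, 0).

Set f=λy, z=hλ:
  y_{n+1} = y_n + z·[8/11·y_n + 3/11·y_{n+1}] ⇒ (1 − 3/11z)y_{n+1} = (1 + 8/11z)y_n
  Hence R(z) = (1 + 8/11z)/(1 − 3/11z).

Boundary: |R(x)|=1, x<0.
x=-0.37: |R|=0.6639
R=−1: 1+8/11x = −1+3/11x ⇒ -5/11x=2 ⇒ x=2/(-5/11)=-4.4000
Confirm numerically:
  x=-4.326: |R|=0.98457 <1
  x=-3.997: |R|=0.91236 <1
  x=-2.893: |R|=0.61710 <1
  x=-4.887: |R|=1.09489 >1
  x=-4.613: |R|=1.04288 >1
Interval (-4.4000, 0).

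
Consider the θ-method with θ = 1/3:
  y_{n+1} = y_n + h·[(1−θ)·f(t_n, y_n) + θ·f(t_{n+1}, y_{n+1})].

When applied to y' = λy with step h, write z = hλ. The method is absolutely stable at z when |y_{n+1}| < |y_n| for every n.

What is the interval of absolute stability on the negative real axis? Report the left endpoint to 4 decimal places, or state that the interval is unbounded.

z∈(-6.0000,0).

On y'=λy, z=hλ:
  y_{n+1} = y_n + z·[2/3·y_n + 1/3·y_{n+1}] ⇒ (1 − 1/3z)y_{n+1} = (1 + 2/3z)y_n
  so R(z) = (1 + 2/3z)/(1 − 1/3z).

Solve |R(x)|<1 on ℝ⁻.
x=-0.54: |R|=0.5424
R=−1: 1+2/3x = −1+1/3x ⇒ -1/3x=2 ⇒ x=2/(-1/3)=-6.0000
Confirm numerically:
  x=-5.333: |R|=0.91996 <1
  x=-4.123: |R|=0.73649 <1
  x=-2.947: |R|=0.48663 <1
  x=-2.664: |R|=0.41102 <1
  x=-6.481: |R|=1.05073 >1
  x=-6.101: |R|=1.01110 >1
So |R|<1 on (-6.0000, 0).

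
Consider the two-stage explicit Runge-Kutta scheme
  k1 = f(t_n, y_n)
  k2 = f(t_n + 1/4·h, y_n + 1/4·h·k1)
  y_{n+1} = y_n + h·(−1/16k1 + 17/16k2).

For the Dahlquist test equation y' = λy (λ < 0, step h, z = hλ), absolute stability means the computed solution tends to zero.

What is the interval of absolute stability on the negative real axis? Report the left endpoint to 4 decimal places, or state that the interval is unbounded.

z∈(-3.7647,0).

On y'=λy, z=hλ:
  k1=λy_n ⇒ h·k1=z·y_n;  k2=λ(1+1/4z)y_n ⇒ h·k2=z(1+1/4z)y_n
  y_{n+1}/y_n = 1 − 1/16z + 17/16z(1+1/4z) = 1 + z + 17/64z²
  ⇒ R(z) = 1 + z + 17/64z².

Need |R(x)|<1, x<0.
x=-1.49: |R|=0.0997
R=1: x+17/64x²=0 ⇒ x=−64/17=-3.7647; min R=1−1/(4·17/64)=0.0588>−1
Confirm numerically:
  x=-3.613: |R|=0.85441 <1
  x=-3.563: |R|=0.80910 <1
  x=-2.257: |R|=0.09611 <1
  x=-4.273: |R|=1.57692 >1
  x=-4.002: |R|=1.25225 >1
So |R|<1 on (-3.7647, 0).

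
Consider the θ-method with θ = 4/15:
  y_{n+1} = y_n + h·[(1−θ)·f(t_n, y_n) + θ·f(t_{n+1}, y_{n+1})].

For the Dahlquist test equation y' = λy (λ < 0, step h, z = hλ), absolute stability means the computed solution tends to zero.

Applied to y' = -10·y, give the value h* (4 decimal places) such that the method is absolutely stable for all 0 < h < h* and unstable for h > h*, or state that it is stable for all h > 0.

Test eqn y'=λy, z=hλ:
  y_{n+1} = y_n + z·[11/15·y_n + 4/15·y_{n+1}] ⇒ (1 − 4/15z)y_{n+1} = (1 + 11/15z)y_n
  so R(z) = (1 + 11/15z)/(1 − 4/15z).

Need |R(x)|<1, x<0.
x=-1.21: |R|=0.0852
R=−1: 1+11/15x = −1+4/15x ⇒ -7/15x=2 ⇒ x=2/(-7/15)=-4.2857
Confirm numerically:
  x=-3.576: |R|=0.83047 <1
  x=-2.976: |R|=0.65923 <1
  x=-2.666: |R|=0.55821 <1
  x=-1.835: |R|=0.23209 <1
  x=-4.593: |R|=1.06446 >1
  x=-4.505: |R|=1.04649 >1
Interval (-4.2857, 0).

(-4.2857,0); λ=-10 ⇒ h* = (30/7)/10 = 0.4286.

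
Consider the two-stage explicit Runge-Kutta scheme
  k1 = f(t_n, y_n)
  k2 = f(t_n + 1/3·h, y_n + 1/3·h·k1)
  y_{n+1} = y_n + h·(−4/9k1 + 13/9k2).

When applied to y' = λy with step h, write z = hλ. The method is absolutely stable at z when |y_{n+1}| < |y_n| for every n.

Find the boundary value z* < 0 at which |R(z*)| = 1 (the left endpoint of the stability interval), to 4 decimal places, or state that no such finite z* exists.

With y'=λy (z=hλ):
  k1=λy_n ⇒ h·k1=z·y_n;  k2=λ(1+1/3z)y_n ⇒ h·k2=z(1+1/3z)y_n
  y_{n+1}/y_n = 1 − 4/9z + 13/9z(1+1/3z) = 1 + z + 13/27z²
  R(z) = 1 + z + 13/27z².

Find x<0 with |R(x)|<1.
x=-1.17: |R|=0.4891
R=1: x+13/27x²=0 ⇒ x=−27/13=-2.0769; min R=1−1/(4·13/27)=0.4808>−1
Confirm numerically:
  x=-2.053: |R|=0.97635 <1
  x=-1.921: |R|=0.85578 <1
  x=-1.702: |R|=0.69276 <1
  x=-2.559: |R|=1.59397 >1
  x=-2.466: |R|=1.46196 >1
So |R|<1 on (-2.0769, 0).

left endpoint -2.0769.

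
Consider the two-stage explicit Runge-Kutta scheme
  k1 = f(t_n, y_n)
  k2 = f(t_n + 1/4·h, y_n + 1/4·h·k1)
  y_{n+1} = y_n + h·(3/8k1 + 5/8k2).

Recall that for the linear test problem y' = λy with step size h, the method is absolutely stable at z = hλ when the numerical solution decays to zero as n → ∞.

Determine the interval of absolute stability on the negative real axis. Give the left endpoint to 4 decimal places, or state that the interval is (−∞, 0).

z∈(-6.4000,0).

Test eqn y'=λy, z=hλ:
  k1=λy_n ⇒ h·k1=z·y_n;  k2=λ(1+1/4z)y_n ⇒ h·k2=z(1+1/4z)y_n
  y_{n+1}/y_n = 1 + 3/8z + 5/8z(1+1/4z) = 1 + z + 5/32z²
  R(z) = 1 + z + 5/32z².

Boundary: |R(x)|=1, x<0.
x=-0.8: |R|=0.3000
R=1: x+5/32x²=0 ⇒ x=−32/5=-6.4000; min R=1−1/(4·5/32)=-0.6000>−1
Confirm numerically:
  x=-5.535: |R|=0.25191 <1
  x=-3.759: |R|=0.55117 <1
  x=-3.458: |R|=0.58960 <1
  x=-3.424: |R|=0.59216 <1
  x=-6.914: |R|=1.55528 >1
  x=-6.775: |R|=1.39697 >1
  x=-6.693: |R|=1.30641 >1
So |R|<1 on (-6.4000, 0).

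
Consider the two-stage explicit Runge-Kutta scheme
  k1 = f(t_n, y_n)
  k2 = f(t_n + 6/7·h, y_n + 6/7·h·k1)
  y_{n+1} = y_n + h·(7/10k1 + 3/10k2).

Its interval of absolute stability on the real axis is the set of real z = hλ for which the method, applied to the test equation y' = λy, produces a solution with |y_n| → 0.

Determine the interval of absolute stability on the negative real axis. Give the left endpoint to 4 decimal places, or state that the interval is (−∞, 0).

On y'=λy, z=hλ:
  k1=λy_n ⇒ h·k1=z·y_n;  k2=λ(1+6/7z)y_n ⇒ h·k2=z(1+6/7z)y_n
  y_{n+1}/y_n = 1 + 7/10z + 3/10z(1+6/7z) = 1 + z + 9/35z²
  R(z) = 1 + z + 9/35z².

Solve |R(x)|<1 on ℝ⁻.
x=-1.36: |R|=0.1156
R=1: x+9/35x²=0 ⇒ x=−35/9=-3.8889; min R=1−1/(4·9/35)=0.0278>−1
Confirm numerically:
  x=-2.152: |R|=0.03886 <1
  x=-1.828: |R|=0.03126 <1
  x=-1.571: |R|=0.06364 <1
  x=-4.321: |R|=1.48012 >1
  x=-4.294: |R|=1.44731 >1
  x=-4.156: |R|=1.28546 >1
Interval (-3.8889, 0).

(-3.8889, 0).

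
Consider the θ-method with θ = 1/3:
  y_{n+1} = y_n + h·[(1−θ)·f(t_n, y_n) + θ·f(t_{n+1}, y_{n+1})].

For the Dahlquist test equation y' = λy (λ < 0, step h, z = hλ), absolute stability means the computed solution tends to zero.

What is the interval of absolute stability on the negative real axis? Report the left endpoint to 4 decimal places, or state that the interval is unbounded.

Set f=λy, z=hλ:
  y_{n+1} = y_n + z·[2/3·y_n + 1/3·y_{n+1}] ⇒ (1 − 1/3z)y_{n+1} = (1 + 2/3z)y_n
  R(z) = (1 + 2/3z)/(1 − 1/3z).

Solve |R(x)|<1 on ℝ⁻.
x=-0.97: |R|=0.2670
R=−1: 1+2/3x = −1+1/3x ⇒ -1/3x=2 ⇒ x=2/(-1/3)=-6.0000
Confirm numerically:
  x=-5.094: |R|=0.88807 <1
  x=-4.644: |R|=0.82261 <1
  x=-3.868: |R|=0.68957 <1
  x=-2.458: |R|=0.35104 <1
  x=-6.173: |R|=1.01886 >1
  x=-6.164: |R|=1.01790 >1
  x=-6.074: |R|=1.00816 >1
Interval (-6.0000, 0).

(-6.0000, 0).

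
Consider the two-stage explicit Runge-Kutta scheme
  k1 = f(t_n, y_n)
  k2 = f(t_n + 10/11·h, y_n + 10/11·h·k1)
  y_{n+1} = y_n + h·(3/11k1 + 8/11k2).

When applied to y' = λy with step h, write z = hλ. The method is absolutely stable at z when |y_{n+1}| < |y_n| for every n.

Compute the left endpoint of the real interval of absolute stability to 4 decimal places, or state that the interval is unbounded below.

z* = -1.5125.

Set f=λy, z=hλ:
  k1=λy_n ⇒ h·k1=z·y_n;  k2=λ(1+10/11z)y_n ⇒ h·k2=z(1+10/11z)y_n
  y_{n+1}/y_n = 1 + 3/11z + 8/11z(1+10/11z) = 1 + z + 80/121z²
  so R(z) = 1 + z + 80/121z².

Solve |R(x)|<1 on ℝ⁻.
x=-0.64: |R|=0.6308
R=1: x+80/121x²=0 ⇒ x=−121/80=-1.5125; min R=1−1/(4·80/121)=0.6219>−1
Confirm numerically:
  x=-1.443: |R|=0.93369 <1
  x=-1.410: |R|=0.90445 <1
  x=-1.319: |R|=0.83126 <1
  x=-0.840: |R|=0.62651 <1
  x=-2.111: |R|=1.83533 >1
  x=-1.977: |R|=1.60715 >1
Stable set (-1.5125, 0).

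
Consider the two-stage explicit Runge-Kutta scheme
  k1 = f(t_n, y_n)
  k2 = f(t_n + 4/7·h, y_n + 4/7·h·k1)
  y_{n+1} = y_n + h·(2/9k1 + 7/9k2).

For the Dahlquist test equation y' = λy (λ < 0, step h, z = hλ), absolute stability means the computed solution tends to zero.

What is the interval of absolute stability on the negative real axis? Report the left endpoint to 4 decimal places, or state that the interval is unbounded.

Test eqn y'=λy, z=hλ:
  k1=λy_n ⇒ h·k1=z·y_n;  k2=λ(1+4/7z)y_n ⇒ h·k2=z(1+4/7z)y_n
  y_{n+1}/y_n = 1 + 2/9z + 7/9z(1+4/7z) = 1 + z + 4/9z²
  R(z) = 1 + z + 4/9z².

Need |R(x)|<1, x<0.
x=-0.3: |R|=0.7400
R=1: x+4/9x²=0 ⇒ x=−9/4=-2.2500; min R=1−1/(4·4/9)=0.4375>−1
Confirm numerically:
  x=-1.843: |R|=0.66662 <1
  x=-1.776: |R|=0.62586 <1
  x=-1.547: |R|=0.51665 <1
  x=-2.628: |R|=1.44150 >1
  x=-2.483: |R|=1.25713 >1
Interval (-2.2500, 0).

z∈(-2.2500,0).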